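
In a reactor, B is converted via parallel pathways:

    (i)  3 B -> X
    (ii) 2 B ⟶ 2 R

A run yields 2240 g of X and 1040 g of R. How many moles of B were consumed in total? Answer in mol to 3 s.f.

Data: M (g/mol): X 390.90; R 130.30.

25.2 mol

n(X) = 2240 / 390.90 = 5.730 mol
n(R) = 1040 / 130.30 = 7.982 mol
n(B) via (i) = (3/1)×5.730 = 17.19 mol
n(B) via (ii) = (2/2)×7.982 = 7.982 mol
total n(B) = 17.19 + 7.982 = 25.17 mol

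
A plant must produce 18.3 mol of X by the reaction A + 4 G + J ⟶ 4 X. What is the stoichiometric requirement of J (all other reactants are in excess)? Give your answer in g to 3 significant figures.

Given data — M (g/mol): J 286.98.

n(X) = 18.30 mol
n(J) = (1/4) × 18.30 = 4.575 mol
mass = 4.575 × 286.98 = 1313 g

1310 g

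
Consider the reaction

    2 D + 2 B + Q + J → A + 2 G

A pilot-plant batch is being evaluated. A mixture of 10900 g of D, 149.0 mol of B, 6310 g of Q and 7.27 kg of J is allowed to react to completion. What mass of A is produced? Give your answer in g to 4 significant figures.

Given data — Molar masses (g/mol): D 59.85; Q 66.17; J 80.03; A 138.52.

10320 g

n(D) = 10900 / 59.85 = 182.1 mol
n(B) = 149.0 mol
n(Q) = 6310 / 66.17 = 95.36 mol
n(J) = 7.270×1000 / 80.03 = 90.84 mol
n/ν for D = 182.1/2 = 91.05
n/ν for B = 149.0/2 = 74.50
n/ν for Q = 95.36/1 = 95.36
n/ν for J = 90.84/1 = 90.84
Smallest n/ν is B → limiting reagent.
n(A) = (1/2) × 149.0 = 74.50 mol
mass = 74.50 × 138.52 = 10320 g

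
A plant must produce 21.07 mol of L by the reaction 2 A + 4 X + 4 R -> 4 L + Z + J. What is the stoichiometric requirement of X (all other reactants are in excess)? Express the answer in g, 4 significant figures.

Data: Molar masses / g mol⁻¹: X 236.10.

4975 g

n(L) = 21.07 mol
n(X) = (4/4) × 21.07 = 21.07 mol
mass = 21.07 × 236.10 = 4975 g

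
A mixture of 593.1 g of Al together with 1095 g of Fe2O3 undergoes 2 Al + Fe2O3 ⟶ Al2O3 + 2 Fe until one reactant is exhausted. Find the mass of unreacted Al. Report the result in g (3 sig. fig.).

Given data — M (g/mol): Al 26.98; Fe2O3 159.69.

n(Al) = 593.1 / 26.98 = 21.98 mol
n(Fe2O3) = 1095 / 159.69 = 6.857 mol
n/ν for Al = 21.98/2 = 10.99
n/ν for Fe2O3 = 6.857/1 = 6.857
Smallest n/ν is Fe2O3 → limiting reagent.
Al consumed = (2/1) × 6.857 = 13.71 mol
Al remaining = 21.98 − 13.71 = 8.270 mol
mass = 8.270 × 26.98 = 223.1 g

223 g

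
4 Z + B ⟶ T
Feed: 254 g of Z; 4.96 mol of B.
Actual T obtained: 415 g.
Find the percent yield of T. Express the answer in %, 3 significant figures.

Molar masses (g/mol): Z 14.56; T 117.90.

80.7 %

n(Z) = 254.0 / 14.56 = 17.45 mol
n(B) = 4.960 mol
n/ν → Z: 4.363, B: 4.960; Z is limiting.
theoretical n(T) = (1/4) × 17.45 = 4.363 mol → 514.4 g
% yield = 415 / 514.4 × 100 = 80.68 %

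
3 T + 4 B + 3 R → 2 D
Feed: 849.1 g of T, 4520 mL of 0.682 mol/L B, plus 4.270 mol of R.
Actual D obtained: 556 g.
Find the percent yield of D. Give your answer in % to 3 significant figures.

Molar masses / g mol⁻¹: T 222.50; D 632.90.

57.0 %

n(T) = 849.1 / 222.50 = 3.816 mol
n(B) = 0.682 × 4520/1000 = 3.083 mol
n(R) = 4.270 mol
n/ν → T: 1.272, B: 0.7708, R: 1.423; B is limiting.
theoretical n(D) = (2/4) × 3.083 = 1.542 mol → 975.9 g
% yield = 556 / 975.9 × 100 = 56.97 %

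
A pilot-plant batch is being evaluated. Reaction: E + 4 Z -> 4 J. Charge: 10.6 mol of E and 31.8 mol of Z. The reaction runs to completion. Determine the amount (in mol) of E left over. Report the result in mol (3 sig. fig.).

n(E) = 10.60 mol
n(Z) = 31.80 mol
n/ν → E: 10.60, Z: 7.950; Z is limiting.
E consumed = (1/4) × 31.80 = 7.950 mol
E remaining = 10.60 − 7.950 = 2.650 mol

2.65 mol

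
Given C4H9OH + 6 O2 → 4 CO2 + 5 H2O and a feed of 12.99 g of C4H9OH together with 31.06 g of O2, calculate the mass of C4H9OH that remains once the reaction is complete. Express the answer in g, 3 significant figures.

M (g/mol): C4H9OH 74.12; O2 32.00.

n(C4H9OH) = 12.99 / 74.12 = 0.1753 mol
n(O2) = 31.06 / 32.00 = 0.9706 mol
n/ν for C4H9OH = 0.1753/1 = 0.1753
n/ν for O2 = 0.9706/6 = 0.1618
Smallest n/ν is O2 → limiting reagent.
C4H9OH consumed = (1/6) × 0.9706 = 0.1618 mol
C4H9OH remaining = 0.1753 − 0.1618 = 0.01350 mol
mass = 0.01350 × 74.12 = 1.001 g

1.00 g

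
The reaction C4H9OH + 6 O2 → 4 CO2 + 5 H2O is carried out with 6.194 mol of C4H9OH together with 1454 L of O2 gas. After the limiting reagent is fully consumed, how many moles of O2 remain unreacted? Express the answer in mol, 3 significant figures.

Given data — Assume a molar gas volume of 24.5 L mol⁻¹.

n(C4H9OH) = 6.194 mol
n(O2) = 1454 / 24.5 = 59.35 mol
n/ν → C4H9OH: 6.194, O2: 9.892; C4H9OH is limiting.
O2 consumed = (6/1) × 6.194 = 37.16 mol
O2 remaining = 59.35 − 37.16 = 22.19 mol

22.2 mol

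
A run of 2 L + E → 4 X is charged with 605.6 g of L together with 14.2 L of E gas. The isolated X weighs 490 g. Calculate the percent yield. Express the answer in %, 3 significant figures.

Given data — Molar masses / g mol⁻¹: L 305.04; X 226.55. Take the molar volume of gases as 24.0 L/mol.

n(L) = 605.6 / 305.04 = 1.985 mol
n(E) = 14.20 / 24.0 = 0.5917 mol
n/ν for L = 1.985/2 = 0.9925
n/ν for E = 0.5917/1 = 0.5917
Smallest n/ν is E → limiting reagent.
theoretical n(X) = (4/1) × 0.5917 = 2.367 mol → 536.2 g
% yield = 490 / 536.2 × 100 = 91.38 %

91.4 %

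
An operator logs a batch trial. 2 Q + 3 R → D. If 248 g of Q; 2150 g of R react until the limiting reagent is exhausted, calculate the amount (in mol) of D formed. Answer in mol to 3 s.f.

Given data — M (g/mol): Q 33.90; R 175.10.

3.66 mol

n(Q) = 248.0 / 33.90 = 7.316 mol
n(R) = 2150 / 175.10 = 12.28 mol
n/ν → Q: 3.658, R: 4.093; Q is limiting.
n(D) = (1/2) × 7.316 = 3.658 mol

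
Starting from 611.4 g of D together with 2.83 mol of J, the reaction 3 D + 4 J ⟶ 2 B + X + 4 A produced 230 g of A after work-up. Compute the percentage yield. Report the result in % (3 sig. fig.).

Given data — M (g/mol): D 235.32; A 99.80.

81.4 %

n(D) = 611.4 / 235.32 = 2.598 mol
n(J) = 2.830 mol
n/ν for D = 2.598/3 = 0.8660
n/ν for J = 2.830/4 = 0.7075
Smallest n/ν is J → limiting reagent.
theoretical n(A) = (4/4) × 2.830 = 2.830 mol → 282.4 g
% yield = 230 / 282.4 × 100 = 81.44 %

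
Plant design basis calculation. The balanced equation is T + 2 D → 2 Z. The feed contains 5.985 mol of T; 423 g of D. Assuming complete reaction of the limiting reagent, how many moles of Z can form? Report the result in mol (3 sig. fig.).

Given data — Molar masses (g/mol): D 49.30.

n(T) = 5.985 mol
n(D) = 423.0 / 49.30 = 8.580 mol
n/ν for T = 5.985/1 = 5.985
n/ν for D = 8.580/2 = 4.290
Smallest n/ν is D → limiting reagent.
n(Z) = (2/2) × 8.580 = 8.580 mol

8.58 mol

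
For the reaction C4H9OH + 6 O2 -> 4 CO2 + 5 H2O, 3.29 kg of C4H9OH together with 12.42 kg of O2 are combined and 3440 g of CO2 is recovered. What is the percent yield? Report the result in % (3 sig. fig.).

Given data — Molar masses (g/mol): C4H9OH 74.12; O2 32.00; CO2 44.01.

n(C4H9OH) = 3.290×1000 / 74.12 = 44.39 mol
n(O2) = 12.42×1000 / 32.00 = 388.1 mol
n/ν for C4H9OH = 44.39/1 = 44.39
n/ν for O2 = 388.1/6 = 64.68
Smallest n/ν is C4H9OH → limiting reagent.
theoretical n(CO2) = (4/1) × 44.39 = 177.6 mol → 7816 g
% yield = 3440 / 7816 × 100 = 44.01 %

44.0 %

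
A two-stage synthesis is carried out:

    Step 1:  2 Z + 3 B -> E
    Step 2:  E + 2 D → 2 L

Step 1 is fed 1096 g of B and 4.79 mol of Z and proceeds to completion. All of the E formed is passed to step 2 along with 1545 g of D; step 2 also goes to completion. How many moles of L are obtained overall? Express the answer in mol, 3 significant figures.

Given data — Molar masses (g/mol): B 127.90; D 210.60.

4.79 mol

Step 1:
n(B) = 1096 / 127.90 = 8.569 mol
n(Z) = 4.790 mol
n/ν for B = 8.569/3 = 2.856
n/ν for Z = 4.790/2 = 2.395
Smallest n/ν is Z → limiting reagent.
n(E) produced = (1/2) × 4.790 = 2.395 mol
Step 2:
n(E) available = 2.395 mol
n(D) = 1545 / 210.60 = 7.336 mol
n/ν for E = 2.395/1 = 2.395
n/ν for D = 7.336/2 = 3.668
Smallest n/ν is E → limiting reagent.
n(L) = (2/1) × 2.395 = 4.790 mol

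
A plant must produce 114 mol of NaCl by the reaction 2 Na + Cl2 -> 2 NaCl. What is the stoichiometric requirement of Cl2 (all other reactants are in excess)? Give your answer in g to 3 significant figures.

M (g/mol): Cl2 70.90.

n(NaCl) = 114.0 mol
n(Cl2) = (1/2) × 114.0 = 57.00 mol
mass = 57.00 × 70.90 = 4041 g

4040 g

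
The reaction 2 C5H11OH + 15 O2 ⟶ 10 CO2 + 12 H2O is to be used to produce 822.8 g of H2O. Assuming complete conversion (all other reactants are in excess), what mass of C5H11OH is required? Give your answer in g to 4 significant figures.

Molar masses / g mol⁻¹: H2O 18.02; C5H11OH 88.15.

670.8 g

n(H2O) = 822.8 / 18.02 = 45.66 mol
n(C5H11OH) = (2/12) × 45.66 = 7.610 mol
mass = 7.610 × 88.15 = 670.8 g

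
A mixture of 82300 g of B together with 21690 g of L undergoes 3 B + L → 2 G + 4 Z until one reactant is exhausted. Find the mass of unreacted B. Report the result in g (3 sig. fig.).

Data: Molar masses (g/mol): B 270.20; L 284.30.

20500 g

n(B) = 82300 / 270.20 = 304.6 mol
n(L) = 21690 / 284.30 = 76.29 mol
n/ν for B = 304.6/3 = 101.5
n/ν for L = 76.29/1 = 76.29
Smallest n/ν is L → limiting reagent.
B consumed = (3/1) × 76.29 = 228.9 mol
B remaining = 304.6 − 228.9 = 75.70 mol
mass = 75.70 × 270.20 = 20450 g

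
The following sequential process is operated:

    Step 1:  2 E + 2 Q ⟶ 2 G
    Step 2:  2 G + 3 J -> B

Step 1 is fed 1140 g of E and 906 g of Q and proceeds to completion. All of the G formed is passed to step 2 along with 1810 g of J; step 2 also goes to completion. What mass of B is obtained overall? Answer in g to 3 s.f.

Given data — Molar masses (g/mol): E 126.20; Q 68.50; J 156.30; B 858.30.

3310 g

Step 1:
n(E) = 1140 / 126.20 = 9.033 mol
n(Q) = 906.0 / 68.50 = 13.23 mol
n/ν for E = 9.033/2 = 4.517
n/ν for Q = 13.23/2 = 6.615
Smallest n/ν is E → limiting reagent.
n(G) produced = (2/2) × 9.033 = 9.033 mol
Step 2:
n(G) available = 9.033 mol
n(J) = 1810 / 156.30 = 11.58 mol
n/ν for G = 9.033/2 = 4.517
n/ν for J = 11.58/3 = 3.860
Smallest n/ν is J → limiting reagent.
n(B) = (1/3) × 11.58 = 3.860 mol
mass = 3.860 × 858.30 = 3313 g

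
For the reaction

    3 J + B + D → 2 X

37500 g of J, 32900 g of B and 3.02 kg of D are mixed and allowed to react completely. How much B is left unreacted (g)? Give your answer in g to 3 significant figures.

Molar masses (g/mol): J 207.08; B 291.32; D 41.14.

n(J) = 37500 / 207.08 = 181.1 mol
n(B) = 32900 / 291.32 = 112.9 mol
n(D) = 3.020×1000 / 41.14 = 73.41 mol
n/ν for J = 181.1/3 = 60.37
n/ν for B = 112.9/1 = 112.9
n/ν for D = 73.41/1 = 73.41
Smallest n/ν is J → limiting reagent.
B consumed = (1/3) × 181.1 = 60.37 mol
B remaining = 112.9 − 60.37 = 52.53 mol
mass = 52.53 × 291.32 = 15300 g

15300 g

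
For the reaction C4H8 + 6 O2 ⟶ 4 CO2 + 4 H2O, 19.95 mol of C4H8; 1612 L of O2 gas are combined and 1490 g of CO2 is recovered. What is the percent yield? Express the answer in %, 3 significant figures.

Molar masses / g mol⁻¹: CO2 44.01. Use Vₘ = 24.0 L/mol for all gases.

75.6 %

n(C4H8) = 19.95 mol
n(O2) = 1612 / 24.0 = 67.17 mol
n/ν for C4H8 = 19.95/1 = 19.95
n/ν for O2 = 67.17/6 = 11.20
Smallest n/ν is O2 → limiting reagent.
theoretical n(CO2) = (4/6) × 67.17 = 44.78 mol → 1971 g
% yield = 1490 / 1971 × 100 = 75.60 %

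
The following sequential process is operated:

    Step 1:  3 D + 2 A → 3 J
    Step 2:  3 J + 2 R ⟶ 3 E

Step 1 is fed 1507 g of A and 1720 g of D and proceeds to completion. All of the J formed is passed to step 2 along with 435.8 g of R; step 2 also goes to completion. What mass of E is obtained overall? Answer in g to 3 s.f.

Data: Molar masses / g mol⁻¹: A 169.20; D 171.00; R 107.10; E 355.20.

2170 g

Step 1:
n(A) = 1507 / 169.20 = 8.907 mol
n(D) = 1720 / 171.00 = 10.06 mol
n/ν → A: 4.454, D: 3.353; D is limiting.
n(J) produced = (3/3) × 10.06 = 10.06 mol
Step 2:
n(J) available = 10.06 mol
n(R) = 435.8 / 107.10 = 4.069 mol
n/ν → J: 3.353, R: 2.035; R is limiting.
n(E) = (3/2) × 4.069 = 6.104 mol
mass = 6.104 × 355.20 = 2168 g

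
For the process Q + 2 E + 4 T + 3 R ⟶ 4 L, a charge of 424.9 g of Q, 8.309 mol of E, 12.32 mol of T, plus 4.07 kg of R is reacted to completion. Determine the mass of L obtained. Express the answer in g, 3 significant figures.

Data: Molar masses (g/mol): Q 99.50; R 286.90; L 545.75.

n(Q) = 424.9 / 99.50 = 4.270 mol
n(E) = 8.309 mol
n(T) = 12.32 mol
n(R) = 4.070×1000 / 286.90 = 14.19 mol
n/ν for Q = 4.270/1 = 4.270
n/ν for E = 8.309/2 = 4.155
n/ν for T = 12.32/4 = 3.080
n/ν for R = 14.19/3 = 4.730
Smallest n/ν is T → limiting reagent.
n(L) = (4/4) × 12.32 = 12.32 mol
mass = 12.32 × 545.75 = 6724 g

6720 g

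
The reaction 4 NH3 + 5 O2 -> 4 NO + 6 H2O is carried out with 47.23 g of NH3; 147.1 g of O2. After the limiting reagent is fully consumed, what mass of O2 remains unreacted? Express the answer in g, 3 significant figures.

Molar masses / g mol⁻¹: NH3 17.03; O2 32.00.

n(NH3) = 47.23 / 17.03 = 2.773 mol
n(O2) = 147.1 / 32.00 = 4.597 mol
n/ν for NH3 = 2.773/4 = 0.6933
n/ν for O2 = 4.597/5 = 0.9194
Smallest n/ν is NH3 → limiting reagent.
O2 consumed = (5/4) × 2.773 = 3.466 mol
O2 remaining = 4.597 − 3.466 = 1.131 mol
mass = 1.131 × 32.00 = 36.19 g

36.2 g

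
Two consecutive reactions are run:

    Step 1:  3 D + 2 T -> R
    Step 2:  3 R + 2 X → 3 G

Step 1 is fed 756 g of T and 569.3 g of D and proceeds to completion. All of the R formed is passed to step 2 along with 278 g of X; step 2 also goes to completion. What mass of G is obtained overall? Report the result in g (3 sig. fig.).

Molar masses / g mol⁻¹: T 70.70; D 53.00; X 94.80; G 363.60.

Step 1:
n(T) = 756.0 / 70.70 = 10.69 mol
n(D) = 569.3 / 53.00 = 10.74 mol
n/ν → T: 5.345, D: 3.580; D is limiting.
n(R) produced = (1/3) × 10.74 = 3.580 mol
Step 2:
n(R) available = 3.580 mol
n(X) = 278.0 / 94.80 = 2.932 mol
n/ν → R: 1.193, X: 1.466; R is limiting.
n(G) = (3/3) × 3.580 = 3.580 mol
mass = 3.580 × 363.60 = 1302 g

1300 g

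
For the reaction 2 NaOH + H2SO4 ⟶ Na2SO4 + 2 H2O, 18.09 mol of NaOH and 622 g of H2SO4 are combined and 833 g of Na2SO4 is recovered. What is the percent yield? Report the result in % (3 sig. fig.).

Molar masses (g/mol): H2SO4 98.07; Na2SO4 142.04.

92.5 %

n(NaOH) = 18.09 mol
n(H2SO4) = 622.0 / 98.07 = 6.342 mol
n/ν for NaOH = 18.09/2 = 9.045
n/ν for H2SO4 = 6.342/1 = 6.342
Smallest n/ν is H2SO4 → limiting reagent.
theoretical n(Na2SO4) = (1/1) × 6.342 = 6.342 mol → 900.8 g
% yield = 833 / 900.8 × 100 = 92.47 %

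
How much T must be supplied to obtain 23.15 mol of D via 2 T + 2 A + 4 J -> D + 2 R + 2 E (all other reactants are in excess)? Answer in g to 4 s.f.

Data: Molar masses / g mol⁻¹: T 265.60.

n(D) = 23.15 mol
n(T) = (2/1) × 23.15 = 46.30 mol
mass = 46.30 × 265.60 = 12300 g

12300 g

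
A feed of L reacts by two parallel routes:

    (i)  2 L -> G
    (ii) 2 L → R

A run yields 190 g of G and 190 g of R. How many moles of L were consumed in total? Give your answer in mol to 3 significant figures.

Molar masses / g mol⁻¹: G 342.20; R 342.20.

2.22 mol

n(G) = 190 / 342.20 = 0.5552 mol
n(R) = 190 / 342.20 = 0.5552 mol
n(L) via (i) = (2/1)×0.5552 = 1.110 mol
n(L) via (ii) = (2/1)×0.5552 = 1.110 mol
total n(L) = 1.110 + 1.110 = 2.220 mol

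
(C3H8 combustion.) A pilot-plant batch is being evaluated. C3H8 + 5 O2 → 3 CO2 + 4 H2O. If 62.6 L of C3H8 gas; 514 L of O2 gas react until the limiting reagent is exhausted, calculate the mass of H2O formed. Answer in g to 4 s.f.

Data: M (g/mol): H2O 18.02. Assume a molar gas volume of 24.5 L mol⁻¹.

n(C3H8) = 62.60 / 24.5 = 2.555 mol
n(O2) = 514.0 / 24.5 = 20.98 mol
n/ν → C3H8: 2.555, O2: 4.196; C3H8 is limiting.
n(H2O) = (4/1) × 2.555 = 10.22 mol
mass = 10.22 × 18.02 = 184.2 g

184.2 g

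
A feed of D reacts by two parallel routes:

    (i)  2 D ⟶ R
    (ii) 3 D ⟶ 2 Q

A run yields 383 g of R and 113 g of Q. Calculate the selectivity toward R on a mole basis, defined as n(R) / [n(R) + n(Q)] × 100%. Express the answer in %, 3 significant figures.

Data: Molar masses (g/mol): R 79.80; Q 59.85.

71.8 %

n(R) = 383 / 79.80 = 4.799 mol
n(Q) = 113 / 59.85 = 1.888 mol
selectivity = 4.799/(4.799+1.888) × 100 = 71.77 %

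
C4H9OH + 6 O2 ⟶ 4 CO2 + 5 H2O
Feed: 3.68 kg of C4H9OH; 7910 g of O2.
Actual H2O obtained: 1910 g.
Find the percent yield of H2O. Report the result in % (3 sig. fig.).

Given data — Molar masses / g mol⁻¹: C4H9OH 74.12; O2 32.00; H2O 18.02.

51.5 %

n(C4H9OH) = 3.680×1000 / 74.12 = 49.65 mol
n(O2) = 7910 / 32.00 = 247.2 mol
n/ν for C4H9OH = 49.65/1 = 49.65
n/ν for O2 = 247.2/6 = 41.20
Smallest n/ν is O2 → limiting reagent.
theoretical n(H2O) = (5/6) × 247.2 = 206.0 mol → 3712 g
% yield = 1910 / 3712 × 100 = 51.45 %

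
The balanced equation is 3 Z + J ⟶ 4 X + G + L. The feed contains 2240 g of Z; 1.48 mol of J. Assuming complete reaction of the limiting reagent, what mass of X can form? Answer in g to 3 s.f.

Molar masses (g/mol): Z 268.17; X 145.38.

n(Z) = 2240 / 268.17 = 8.353 mol
n(J) = 1.480 mol
n/ν for Z = 8.353/3 = 2.784
n/ν for J = 1.480/1 = 1.480
Smallest n/ν is J → limiting reagent.
n(X) = (4/1) × 1.480 = 5.920 mol
mass = 5.920 × 145.38 = 860.6 g

861 g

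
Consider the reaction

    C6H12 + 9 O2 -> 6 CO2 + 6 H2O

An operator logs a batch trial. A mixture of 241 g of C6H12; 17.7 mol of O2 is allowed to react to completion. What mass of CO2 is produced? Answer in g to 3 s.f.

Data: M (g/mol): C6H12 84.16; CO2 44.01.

519 g

n(C6H12) = 241.0 / 84.16 = 2.864 mol
n(O2) = 17.70 mol
n/ν for C6H12 = 2.864/1 = 2.864
n/ν for O2 = 17.70/9 = 1.967
Smallest n/ν is O2 → limiting reagent.
n(CO2) = (6/9) × 17.70 = 11.80 mol
mass = 11.80 × 44.01 = 519.3 g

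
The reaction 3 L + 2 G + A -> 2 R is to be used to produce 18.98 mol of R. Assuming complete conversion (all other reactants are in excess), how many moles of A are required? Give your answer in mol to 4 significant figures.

9.490 mol

n(R) = 18.98 mol
n(A) = (1/2) × 18.98 = 9.490 mol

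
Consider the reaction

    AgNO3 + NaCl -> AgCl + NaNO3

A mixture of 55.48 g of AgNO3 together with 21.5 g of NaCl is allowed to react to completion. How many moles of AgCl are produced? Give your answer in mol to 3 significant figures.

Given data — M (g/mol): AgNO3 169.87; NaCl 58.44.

0.327 mol

n(AgNO3) = 55.48 / 169.87 = 0.3266 mol
n(NaCl) = 21.50 / 58.44 = 0.3679 mol
n/ν for AgNO3 = 0.3266/1 = 0.3266
n/ν for NaCl = 0.3679/1 = 0.3679
Smallest n/ν is AgNO3 → limiting reagent.
n(AgCl) = (1/1) × 0.3266 = 0.3266 mol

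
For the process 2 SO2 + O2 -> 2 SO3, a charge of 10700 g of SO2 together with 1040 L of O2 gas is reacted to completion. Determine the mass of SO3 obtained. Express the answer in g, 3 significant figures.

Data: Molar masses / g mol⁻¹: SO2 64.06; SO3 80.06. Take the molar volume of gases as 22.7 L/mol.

n(SO2) = 10700 / 64.06 = 167.0 mol
n(O2) = 1040 / 22.7 = 45.81 mol
n/ν for SO2 = 167.0/2 = 83.50
n/ν for O2 = 45.81/1 = 45.81
Smallest n/ν is O2 → limiting reagent.
n(SO3) = (2/1) × 45.81 = 91.62 mol
mass = 91.62 × 80.06 = 7335 g

7340 g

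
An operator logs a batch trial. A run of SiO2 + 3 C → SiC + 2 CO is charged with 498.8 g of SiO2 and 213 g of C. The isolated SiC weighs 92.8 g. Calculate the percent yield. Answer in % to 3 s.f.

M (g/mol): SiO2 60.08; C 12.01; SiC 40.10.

n(SiO2) = 498.8 / 60.08 = 8.302 mol
n(C) = 213.0 / 12.01 = 17.74 mol
n/ν for SiO2 = 8.302/1 = 8.302
n/ν for C = 17.74/3 = 5.913
Smallest n/ν is C → limiting reagent.
theoretical n(SiC) = (1/3) × 17.74 = 5.913 mol → 237.1 g
% yield = 92.8 / 237.1 × 100 = 39.14 %

39.1 %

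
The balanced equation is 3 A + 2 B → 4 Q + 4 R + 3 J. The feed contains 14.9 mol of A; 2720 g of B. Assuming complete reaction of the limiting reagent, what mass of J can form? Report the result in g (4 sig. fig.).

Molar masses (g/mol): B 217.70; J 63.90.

n(A) = 14.90 mol
n(B) = 2720 / 217.70 = 12.49 mol
n/ν for A = 14.90/3 = 4.967
n/ν for B = 12.49/2 = 6.245
Smallest n/ν is A → limiting reagent.
n(J) = (3/3) × 14.90 = 14.90 mol
mass = 14.90 × 63.90 = 952.1 g

952.1 g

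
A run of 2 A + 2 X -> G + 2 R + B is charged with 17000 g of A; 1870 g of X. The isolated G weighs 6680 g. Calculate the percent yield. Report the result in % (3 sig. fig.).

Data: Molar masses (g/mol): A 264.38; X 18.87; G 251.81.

82.5 %

n(A) = 17000 / 264.38 = 64.30 mol
n(X) = 1870 / 18.87 = 99.10 mol
n/ν for A = 64.30/2 = 32.15
n/ν for X = 99.10/2 = 49.55
Smallest n/ν is A → limiting reagent.
theoretical n(G) = (1/2) × 64.30 = 32.15 mol → 8096 g
% yield = 6680 / 8096 × 100 = 82.51 %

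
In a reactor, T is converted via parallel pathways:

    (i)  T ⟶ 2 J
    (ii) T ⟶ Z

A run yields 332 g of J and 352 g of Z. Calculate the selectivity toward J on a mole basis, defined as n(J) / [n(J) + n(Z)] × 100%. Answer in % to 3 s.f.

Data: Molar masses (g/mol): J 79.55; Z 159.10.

n(J) = 332 / 79.55 = 4.173 mol
n(Z) = 352 / 159.10 = 2.212 mol
selectivity = 4.173/(4.173+2.212) × 100 = 65.36 %

65.4 %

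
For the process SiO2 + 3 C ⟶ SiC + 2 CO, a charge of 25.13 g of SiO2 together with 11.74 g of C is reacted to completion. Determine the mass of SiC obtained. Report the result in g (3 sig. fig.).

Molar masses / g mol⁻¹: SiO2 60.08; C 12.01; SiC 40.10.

n(SiO2) = 25.13 / 60.08 = 0.4183 mol
n(C) = 11.74 / 12.01 = 0.9775 mol
n/ν for SiO2 = 0.4183/1 = 0.4183
n/ν for C = 0.9775/3 = 0.3258
Smallest n/ν is C → limiting reagent.
n(SiC) = (1/3) × 0.9775 = 0.3258 mol
mass = 0.3258 × 40.10 = 13.06 g

13.1 g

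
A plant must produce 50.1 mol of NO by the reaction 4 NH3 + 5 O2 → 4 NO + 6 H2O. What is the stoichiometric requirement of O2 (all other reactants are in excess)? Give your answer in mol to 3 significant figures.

62.6 mol

n(NO) = 50.10 mol
n(O2) = (5/4) × 50.10 = 62.63 mol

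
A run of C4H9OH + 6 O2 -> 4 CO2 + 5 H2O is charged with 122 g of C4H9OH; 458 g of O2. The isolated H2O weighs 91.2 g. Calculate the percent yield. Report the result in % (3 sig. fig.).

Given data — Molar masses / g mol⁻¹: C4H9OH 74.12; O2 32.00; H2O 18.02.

n(C4H9OH) = 122.0 / 74.12 = 1.646 mol
n(O2) = 458.0 / 32.00 = 14.31 mol
n/ν → C4H9OH: 1.646, O2: 2.385; C4H9OH is limiting.
theoretical n(H2O) = (5/1) × 1.646 = 8.230 mol → 148.3 g
% yield = 91.2 / 148.3 × 100 = 61.50 %

61.5 %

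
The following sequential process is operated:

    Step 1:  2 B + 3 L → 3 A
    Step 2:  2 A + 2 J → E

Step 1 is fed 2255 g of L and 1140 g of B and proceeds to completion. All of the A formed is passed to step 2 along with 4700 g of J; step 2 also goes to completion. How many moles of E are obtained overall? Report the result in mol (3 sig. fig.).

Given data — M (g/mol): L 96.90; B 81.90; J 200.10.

Step 1:
n(L) = 2255 / 96.90 = 23.27 mol
n(B) = 1140 / 81.90 = 13.92 mol
n/ν for L = 23.27/3 = 7.757
n/ν for B = 13.92/2 = 6.960
Smallest n/ν is B → limiting reagent.
n(A) produced = (3/2) × 13.92 = 20.88 mol
Step 2:
n(A) available = 20.88 mol
n(J) = 4700 / 200.10 = 23.49 mol
n/ν for A = 20.88/2 = 10.44
n/ν for J = 23.49/2 = 11.75
Smallest n/ν is A → limiting reagent.
n(E) = (1/2) × 20.88 = 10.44 mol

10.4 mol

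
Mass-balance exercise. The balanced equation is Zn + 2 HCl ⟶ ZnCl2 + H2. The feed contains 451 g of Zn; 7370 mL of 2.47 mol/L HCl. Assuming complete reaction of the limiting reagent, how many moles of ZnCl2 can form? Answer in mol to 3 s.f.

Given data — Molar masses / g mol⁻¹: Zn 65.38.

6.90 mol

n(Zn) = 451.0 / 65.38 = 6.898 mol
n(HCl) = 2.47 × 7370/1000 = 18.20 mol
n/ν for Zn = 6.898/1 = 6.898
n/ν for HCl = 18.20/2 = 9.100
Smallest n/ν is Zn → limiting reagent.
n(ZnCl2) = (1/1) × 6.898 = 6.898 mol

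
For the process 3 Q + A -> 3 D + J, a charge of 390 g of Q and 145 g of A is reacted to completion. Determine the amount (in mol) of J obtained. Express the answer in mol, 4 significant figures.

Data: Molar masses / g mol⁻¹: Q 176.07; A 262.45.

n(Q) = 390.0 / 176.07 = 2.215 mol
n(A) = 145.0 / 262.45 = 0.5525 mol
n/ν for Q = 2.215/3 = 0.7383
n/ν for A = 0.5525/1 = 0.5525
Smallest n/ν is A → limiting reagent.
n(J) = (1/1) × 0.5525 = 0.5525 mol

0.5525 mol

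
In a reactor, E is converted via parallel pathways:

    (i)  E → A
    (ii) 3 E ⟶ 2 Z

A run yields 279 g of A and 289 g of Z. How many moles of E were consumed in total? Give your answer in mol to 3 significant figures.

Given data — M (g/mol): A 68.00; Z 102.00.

n(A) = 279 / 68.00 = 4.103 mol
n(Z) = 289 / 102.00 = 2.833 mol
n(E) via (i) = (1/1)×4.103 = 4.103 mol
n(E) via (ii) = (3/2)×2.833 = 4.250 mol
total n(E) = 4.103 + 4.250 = 8.353 mol

8.35 mol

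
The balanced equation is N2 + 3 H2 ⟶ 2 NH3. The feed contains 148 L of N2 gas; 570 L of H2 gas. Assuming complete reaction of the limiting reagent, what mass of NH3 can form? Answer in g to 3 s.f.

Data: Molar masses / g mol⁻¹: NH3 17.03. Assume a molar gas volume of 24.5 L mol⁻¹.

206 g

n(N2) = 148.0 / 24.5 = 6.041 mol
n(H2) = 570.0 / 24.5 = 23.27 mol
n/ν → N2: 6.041, H2: 7.757; N2 is limiting.
n(NH3) = (2/1) × 6.041 = 12.08 mol
mass = 12.08 × 17.03 = 205.7 g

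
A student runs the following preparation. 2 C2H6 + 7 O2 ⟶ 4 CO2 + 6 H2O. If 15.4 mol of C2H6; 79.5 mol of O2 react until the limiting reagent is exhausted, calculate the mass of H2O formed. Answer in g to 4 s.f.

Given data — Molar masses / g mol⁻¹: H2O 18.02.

n(C2H6) = 15.40 mol
n(O2) = 79.50 mol
n/ν → C2H6: 7.700, O2: 11.36; C2H6 is limiting.
n(H2O) = (6/2) × 15.40 = 46.20 mol
mass = 46.20 × 18.02 = 832.5 g

832.5 g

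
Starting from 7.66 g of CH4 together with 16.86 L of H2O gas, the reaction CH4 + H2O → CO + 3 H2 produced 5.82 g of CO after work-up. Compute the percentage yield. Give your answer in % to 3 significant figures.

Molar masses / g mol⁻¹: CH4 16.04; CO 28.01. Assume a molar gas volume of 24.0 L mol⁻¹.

n(CH4) = 7.660 / 16.04 = 0.4776 mol
n(H2O) = 16.86 / 24.0 = 0.7025 mol
n/ν for CH4 = 0.4776/1 = 0.4776
n/ν for H2O = 0.7025/1 = 0.7025
Smallest n/ν is CH4 → limiting reagent.
theoretical n(CO) = (1/1) × 0.4776 = 0.4776 mol → 13.38 g
% yield = 5.82 / 13.38 × 100 = 43.50 %

43.5 %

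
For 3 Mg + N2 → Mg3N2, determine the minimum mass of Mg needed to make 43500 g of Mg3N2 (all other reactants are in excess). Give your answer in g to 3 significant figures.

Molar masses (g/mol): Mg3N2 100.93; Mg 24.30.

31400 g

n(Mg3N2) = 43500 / 100.93 = 431.0 mol
n(Mg) = (3/1) × 431.0 = 1293 mol
mass = 1293 × 24.30 = 31420 g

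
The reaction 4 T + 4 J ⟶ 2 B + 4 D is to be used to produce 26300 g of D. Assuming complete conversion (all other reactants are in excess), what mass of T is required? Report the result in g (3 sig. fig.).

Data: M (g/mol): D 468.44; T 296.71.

16700 g

n(D) = 26300 / 468.44 = 56.14 mol
n(T) = (4/4) × 56.14 = 56.14 mol
mass = 56.14 × 296.71 = 16660 g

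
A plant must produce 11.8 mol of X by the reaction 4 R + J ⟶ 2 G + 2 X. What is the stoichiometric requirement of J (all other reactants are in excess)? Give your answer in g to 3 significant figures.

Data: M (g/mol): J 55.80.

n(X) = 11.80 mol
n(J) = (1/2) × 11.80 = 5.900 mol
mass = 5.900 × 55.80 = 329.2 g

329 g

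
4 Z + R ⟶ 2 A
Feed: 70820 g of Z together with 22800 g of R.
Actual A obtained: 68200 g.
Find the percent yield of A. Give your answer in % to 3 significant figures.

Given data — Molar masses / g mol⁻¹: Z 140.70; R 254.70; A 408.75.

n(Z) = 70820 / 140.70 = 503.3 mol
n(R) = 22800 / 254.70 = 89.52 mol
n/ν → Z: 125.8, R: 89.52; R is limiting.
theoretical n(A) = (2/1) × 89.52 = 179.0 mol → 73170 g
% yield = 68200 / 73170 × 100 = 93.21 %

93.2 %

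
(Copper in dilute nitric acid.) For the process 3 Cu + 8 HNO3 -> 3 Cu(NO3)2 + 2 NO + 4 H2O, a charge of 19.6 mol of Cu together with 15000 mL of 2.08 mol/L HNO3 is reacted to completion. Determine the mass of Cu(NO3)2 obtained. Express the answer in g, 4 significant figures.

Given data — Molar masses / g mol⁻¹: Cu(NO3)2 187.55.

n(Cu) = 19.60 mol
n(HNO3) = 2.08 × 15000/1000 = 31.20 mol
n/ν for Cu = 19.60/3 = 6.533
n/ν for HNO3 = 31.20/8 = 3.900
Smallest n/ν is HNO3 → limiting reagent.
n(Cu(NO3)2) = (3/8) × 31.20 = 11.70 mol
mass = 11.70 × 187.55 = 2194 g

2194 g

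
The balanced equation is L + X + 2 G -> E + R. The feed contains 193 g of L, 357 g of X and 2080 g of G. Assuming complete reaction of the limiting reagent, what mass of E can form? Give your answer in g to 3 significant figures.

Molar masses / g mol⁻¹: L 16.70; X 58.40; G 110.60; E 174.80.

n(L) = 193.0 / 16.70 = 11.56 mol
n(X) = 357.0 / 58.40 = 6.113 mol
n(G) = 2080 / 110.60 = 18.81 mol
n/ν → L: 11.56, X: 6.113, G: 9.405; X is limiting.
n(E) = (1/1) × 6.113 = 6.113 mol
mass = 6.113 × 174.80 = 1069 g

1070 g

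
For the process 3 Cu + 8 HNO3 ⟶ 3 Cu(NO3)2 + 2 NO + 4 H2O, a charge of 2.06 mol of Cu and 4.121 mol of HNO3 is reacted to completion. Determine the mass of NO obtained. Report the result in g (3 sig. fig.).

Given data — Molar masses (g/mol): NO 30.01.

30.9 g

n(Cu) = 2.060 mol
n(HNO3) = 4.121 mol
n/ν for Cu = 2.060/3 = 0.6867
n/ν for HNO3 = 4.121/8 = 0.5151
Smallest n/ν is HNO3 → limiting reagent.
n(NO) = (2/8) × 4.121 = 1.030 mol
mass = 1.030 × 30.01 = 30.91 g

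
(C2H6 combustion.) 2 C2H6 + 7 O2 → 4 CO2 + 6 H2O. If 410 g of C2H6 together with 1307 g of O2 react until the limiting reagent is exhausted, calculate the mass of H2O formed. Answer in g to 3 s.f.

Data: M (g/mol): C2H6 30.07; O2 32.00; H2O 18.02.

631 g

n(C2H6) = 410.0 / 30.07 = 13.63 mol
n(O2) = 1307 / 32.00 = 40.84 mol
n/ν for C2H6 = 13.63/2 = 6.815
n/ν for O2 = 40.84/7 = 5.834
Smallest n/ν is O2 → limiting reagent.
n(H2O) = (6/7) × 40.84 = 35.01 mol
mass = 35.01 × 18.02 = 630.9 g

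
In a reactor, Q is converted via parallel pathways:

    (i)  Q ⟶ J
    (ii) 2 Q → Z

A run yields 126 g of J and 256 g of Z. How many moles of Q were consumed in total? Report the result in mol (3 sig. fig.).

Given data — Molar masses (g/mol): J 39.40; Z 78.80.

n(J) = 126 / 39.40 = 3.198 mol
n(Z) = 256 / 78.80 = 3.249 mol
n(Q) via (i) = (1/1)×3.198 = 3.198 mol
n(Q) via (ii) = (2/1)×3.249 = 6.498 mol
total n(Q) = 3.198 + 6.498 = 9.696 mol

9.70 mol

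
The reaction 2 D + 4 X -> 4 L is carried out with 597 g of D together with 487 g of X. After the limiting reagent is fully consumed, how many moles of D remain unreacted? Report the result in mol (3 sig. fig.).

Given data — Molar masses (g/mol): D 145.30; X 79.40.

1.04 mol

n(D) = 597.0 / 145.30 = 4.109 mol
n(X) = 487.0 / 79.40 = 6.134 mol
n/ν → D: 2.055, X: 1.534; X is limiting.
D consumed = (2/4) × 6.134 = 3.067 mol
D remaining = 4.109 − 3.067 = 1.042 mol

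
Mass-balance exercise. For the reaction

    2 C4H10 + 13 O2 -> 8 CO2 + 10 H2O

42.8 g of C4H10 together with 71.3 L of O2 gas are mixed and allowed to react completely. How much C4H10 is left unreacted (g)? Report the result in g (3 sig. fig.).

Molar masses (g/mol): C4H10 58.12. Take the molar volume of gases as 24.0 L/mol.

16.2 g

n(C4H10) = 42.80 / 58.12 = 0.7364 mol
n(O2) = 71.30 / 24.0 = 2.971 mol
n/ν for C4H10 = 0.7364/2 = 0.3682
n/ν for O2 = 2.971/13 = 0.2285
Smallest n/ν is O2 → limiting reagent.
C4H10 consumed = (2/13) × 2.971 = 0.4571 mol
C4H10 remaining = 0.7364 − 0.4571 = 0.2793 mol
mass = 0.2793 × 58.12 = 16.23 g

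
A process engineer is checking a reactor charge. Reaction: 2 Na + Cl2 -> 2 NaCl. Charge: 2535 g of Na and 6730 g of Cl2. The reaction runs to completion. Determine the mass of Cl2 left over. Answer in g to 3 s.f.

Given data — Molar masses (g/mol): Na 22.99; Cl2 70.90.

2820 g

n(Na) = 2535 / 22.99 = 110.3 mol
n(Cl2) = 6730 / 70.90 = 94.92 mol
n/ν for Na = 110.3/2 = 55.15
n/ν for Cl2 = 94.92/1 = 94.92
Smallest n/ν is Na → limiting reagent.
Cl2 consumed = (1/2) × 110.3 = 55.15 mol
Cl2 remaining = 94.92 − 55.15 = 39.77 mol
mass = 39.77 × 70.90 = 2820 g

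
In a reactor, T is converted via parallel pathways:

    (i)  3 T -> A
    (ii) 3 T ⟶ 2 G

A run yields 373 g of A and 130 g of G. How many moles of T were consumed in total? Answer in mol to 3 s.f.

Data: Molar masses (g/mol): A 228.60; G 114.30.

n(A) = 373 / 228.60 = 1.632 mol
n(G) = 130 / 114.30 = 1.137 mol
n(T) via (i) = (3/1)×1.632 = 4.896 mol
n(T) via (ii) = (3/2)×1.137 = 1.706 mol
total n(T) = 4.896 + 1.706 = 6.602 mol

6.60 mol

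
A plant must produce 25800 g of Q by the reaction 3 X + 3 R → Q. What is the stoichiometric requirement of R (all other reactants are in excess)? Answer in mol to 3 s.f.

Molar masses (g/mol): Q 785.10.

98.6 mol

n(Q) = 25800 / 785.10 = 32.86 mol
n(R) = (3/1) × 32.86 = 98.58 mol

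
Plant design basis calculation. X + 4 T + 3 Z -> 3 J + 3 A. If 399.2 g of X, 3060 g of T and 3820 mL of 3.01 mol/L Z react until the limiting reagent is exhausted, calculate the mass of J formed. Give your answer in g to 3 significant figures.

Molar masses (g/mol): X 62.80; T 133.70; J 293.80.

3380 g

n(X) = 399.2 / 62.80 = 6.357 mol
n(T) = 3060 / 133.70 = 22.89 mol
n(Z) = 3.01 × 3820/1000 = 11.50 mol
n/ν for X = 6.357/1 = 6.357
n/ν for T = 22.89/4 = 5.723
n/ν for Z = 11.50/3 = 3.833
Smallest n/ν is Z → limiting reagent.
n(J) = (3/3) × 11.50 = 11.50 mol
mass = 11.50 × 293.80 = 3379 g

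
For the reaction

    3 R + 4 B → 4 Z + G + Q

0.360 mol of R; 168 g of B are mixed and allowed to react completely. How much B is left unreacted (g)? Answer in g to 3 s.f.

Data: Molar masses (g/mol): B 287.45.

30.0 g

n(R) = 0.3600 mol
n(B) = 168.0 / 287.45 = 0.5844 mol
n/ν for R = 0.3600/3 = 0.1200
n/ν for B = 0.5844/4 = 0.1461
Smallest n/ν is R → limiting reagent.
B consumed = (4/3) × 0.3600 = 0.4800 mol
B remaining = 0.5844 − 0.4800 = 0.1044 mol
mass = 0.1044 × 287.45 = 30.01 g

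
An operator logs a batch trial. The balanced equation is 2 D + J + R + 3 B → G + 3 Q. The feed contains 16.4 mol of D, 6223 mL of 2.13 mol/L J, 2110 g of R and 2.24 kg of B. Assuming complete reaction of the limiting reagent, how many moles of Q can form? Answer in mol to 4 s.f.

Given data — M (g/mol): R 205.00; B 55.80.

24.60 mol

n(D) = 16.40 mol
n(J) = 2.13 × 6223/1000 = 13.25 mol
n(R) = 2110 / 205.00 = 10.29 mol
n(B) = 2.240×1000 / 55.80 = 40.14 mol
n/ν for D = 16.40/2 = 8.200
n/ν for J = 13.25/1 = 13.25
n/ν for R = 10.29/1 = 10.29
n/ν for B = 40.14/3 = 13.38
Smallest n/ν is D → limiting reagent.
n(Q) = (3/2) × 16.40 = 24.60 mol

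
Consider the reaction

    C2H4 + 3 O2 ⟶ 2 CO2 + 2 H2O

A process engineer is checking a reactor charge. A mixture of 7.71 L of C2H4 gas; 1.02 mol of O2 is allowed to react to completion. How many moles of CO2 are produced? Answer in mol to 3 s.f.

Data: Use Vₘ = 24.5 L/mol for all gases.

n(C2H4) = 7.710 / 24.5 = 0.3147 mol
n(O2) = 1.020 mol
n/ν → C2H4: 0.3147, O2: 0.3400; C2H4 is limiting.
n(CO2) = (2/1) × 0.3147 = 0.6294 mol

0.629 mol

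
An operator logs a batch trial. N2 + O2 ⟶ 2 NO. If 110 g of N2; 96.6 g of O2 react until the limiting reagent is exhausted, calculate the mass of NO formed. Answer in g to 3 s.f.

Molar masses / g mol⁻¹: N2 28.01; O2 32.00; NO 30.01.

181 g

n(N2) = 110.0 / 28.01 = 3.927 mol
n(O2) = 96.60 / 32.00 = 3.019 mol
n/ν → N2: 3.927, O2: 3.019; O2 is limiting.
n(NO) = (2/1) × 3.019 = 6.038 mol
mass = 6.038 × 30.01 = 181.2 g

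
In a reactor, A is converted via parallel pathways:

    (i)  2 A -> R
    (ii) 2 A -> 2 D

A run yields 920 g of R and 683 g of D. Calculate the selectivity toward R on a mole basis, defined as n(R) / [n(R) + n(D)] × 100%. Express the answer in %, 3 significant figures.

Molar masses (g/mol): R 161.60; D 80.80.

40.2 %

n(R) = 920 / 161.60 = 5.693 mol
n(D) = 683 / 80.80 = 8.453 mol
selectivity = 5.693/(5.693+8.453) × 100 = 40.24 %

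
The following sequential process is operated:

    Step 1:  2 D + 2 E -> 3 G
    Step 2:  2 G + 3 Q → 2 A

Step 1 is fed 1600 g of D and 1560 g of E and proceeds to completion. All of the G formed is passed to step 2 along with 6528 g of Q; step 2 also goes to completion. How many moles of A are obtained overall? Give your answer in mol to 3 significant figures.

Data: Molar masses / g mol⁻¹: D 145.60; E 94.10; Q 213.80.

16.5 mol

Step 1:
n(D) = 1600 / 145.60 = 10.99 mol
n(E) = 1560 / 94.10 = 16.58 mol
n/ν for D = 10.99/2 = 5.495
n/ν for E = 16.58/2 = 8.290
Smallest n/ν is D → limiting reagent.
n(G) produced = (3/2) × 10.99 = 16.49 mol
Step 2:
n(G) available = 16.49 mol
n(Q) = 6528 / 213.80 = 30.53 mol
n/ν for G = 16.49/2 = 8.245
n/ν for Q = 30.53/3 = 10.18
Smallest n/ν is G → limiting reagent.
n(A) = (2/2) × 16.49 = 16.49 mol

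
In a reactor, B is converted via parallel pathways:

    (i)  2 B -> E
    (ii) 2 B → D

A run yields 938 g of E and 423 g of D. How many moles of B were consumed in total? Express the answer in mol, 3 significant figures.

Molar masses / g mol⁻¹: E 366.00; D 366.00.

7.44 mol

n(E) = 938 / 366.00 = 2.563 mol
n(D) = 423 / 366.00 = 1.156 mol
n(B) via (i) = (2/1)×2.563 = 5.126 mol
n(B) via (ii) = (2/1)×1.156 = 2.312 mol
total n(B) = 5.126 + 2.312 = 7.438 mol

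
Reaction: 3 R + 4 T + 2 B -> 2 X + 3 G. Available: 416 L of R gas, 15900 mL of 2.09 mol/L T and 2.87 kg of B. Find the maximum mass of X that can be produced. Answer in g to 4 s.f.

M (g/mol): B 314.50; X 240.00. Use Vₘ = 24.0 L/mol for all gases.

2190 g

n(R) = 416.0 / 24.0 = 17.33 mol
n(T) = 2.09 × 15900/1000 = 33.23 mol
n(B) = 2.870×1000 / 314.50 = 9.126 mol
n/ν for R = 17.33/3 = 5.777
n/ν for T = 33.23/4 = 8.308
n/ν for B = 9.126/2 = 4.563
Smallest n/ν is B → limiting reagent.
n(X) = (2/2) × 9.126 = 9.126 mol
mass = 9.126 × 240.00 = 2190 g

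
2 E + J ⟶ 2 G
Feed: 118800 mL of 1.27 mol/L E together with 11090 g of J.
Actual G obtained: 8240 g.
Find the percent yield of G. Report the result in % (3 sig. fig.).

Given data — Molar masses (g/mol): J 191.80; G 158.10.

n(E) = 1.27 × 118800/1000 = 150.9 mol
n(J) = 11090 / 191.80 = 57.82 mol
n/ν for E = 150.9/2 = 75.45
n/ν for J = 57.82/1 = 57.82
Smallest n/ν is J → limiting reagent.
theoretical n(G) = (2/1) × 57.82 = 115.6 mol → 18280 g
% yield = 8240 / 18280 × 100 = 45.08 %

45.1 %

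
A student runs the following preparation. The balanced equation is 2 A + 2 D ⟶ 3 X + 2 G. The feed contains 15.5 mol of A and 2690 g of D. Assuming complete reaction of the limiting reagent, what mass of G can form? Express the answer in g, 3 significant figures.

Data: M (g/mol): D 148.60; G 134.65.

n(A) = 15.50 mol
n(D) = 2690 / 148.60 = 18.10 mol
n/ν for A = 15.50/2 = 7.750
n/ν for D = 18.10/2 = 9.050
Smallest n/ν is A → limiting reagent.
n(G) = (2/2) × 15.50 = 15.50 mol
mass = 15.50 × 134.65 = 2087 g

2090 g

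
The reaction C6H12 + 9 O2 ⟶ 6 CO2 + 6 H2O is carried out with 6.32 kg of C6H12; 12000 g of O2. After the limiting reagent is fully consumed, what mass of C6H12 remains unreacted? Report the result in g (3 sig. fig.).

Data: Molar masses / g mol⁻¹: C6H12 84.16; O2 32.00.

2810 g

n(C6H12) = 6.320×1000 / 84.16 = 75.10 mol
n(O2) = 12000 / 32.00 = 375.0 mol
n/ν → C6H12: 75.10, O2: 41.67; O2 is limiting.
C6H12 consumed = (1/9) × 375.0 = 41.67 mol
C6H12 remaining = 75.10 − 41.67 = 33.43 mol
mass = 33.43 × 84.16 = 2813 g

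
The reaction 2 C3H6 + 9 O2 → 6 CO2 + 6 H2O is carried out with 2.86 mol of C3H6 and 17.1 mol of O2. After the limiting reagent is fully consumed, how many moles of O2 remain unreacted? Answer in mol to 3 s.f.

4.23 mol

n(C3H6) = 2.860 mol
n(O2) = 17.10 mol
n/ν → C3H6: 1.430, O2: 1.900; C3H6 is limiting.
O2 consumed = (9/2) × 2.860 = 12.87 mol
O2 remaining = 17.10 − 12.87 = 4.230 mol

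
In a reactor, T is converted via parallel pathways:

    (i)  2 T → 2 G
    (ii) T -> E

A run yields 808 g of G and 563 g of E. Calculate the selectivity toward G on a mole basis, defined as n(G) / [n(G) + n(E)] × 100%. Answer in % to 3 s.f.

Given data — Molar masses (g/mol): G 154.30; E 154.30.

n(G) = 808 / 154.30 = 5.237 mol
n(E) = 563 / 154.30 = 3.649 mol
selectivity = 5.237/(5.237+3.649) × 100 = 58.94 %

58.9 %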